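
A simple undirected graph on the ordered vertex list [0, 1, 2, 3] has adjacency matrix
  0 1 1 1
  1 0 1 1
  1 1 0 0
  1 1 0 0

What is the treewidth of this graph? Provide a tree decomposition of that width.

Treewidth 2.
Bags: B1 = {0, 1, 2}  B2 = {0, 1, 3}
Tree: B1–B2

Every bag has size at most 3, so the width is 3 − 1 = 2 and tw(G) ≤ 2. On the other hand G contains the 3-clique {0, 1, 2}. A clique must lie in a single bag of any decomposition, so no decomposition can have width below 2. Combining the bounds, tw(G) = 2.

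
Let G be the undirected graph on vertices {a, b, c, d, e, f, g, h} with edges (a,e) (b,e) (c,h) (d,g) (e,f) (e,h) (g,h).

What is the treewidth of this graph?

A width-1 tree decomposition is:
Bags: B1 = {e, h}  B2 = {e, f}  B3 = {c, h}  B4 = {a, e}  B5 = {g, h}  B6 = {d, g}  B7 = {b, e}
Tree: B1–B2, B1–B3, B2–B4, B3–B5, B5–B6, B4–B7
The largest bag has 2 vertices, giving width 1; this decomposition certifies tw(G) ≤ 1. G has an edge, so its treewidth is at least 1. Therefore the treewidth is 1.

1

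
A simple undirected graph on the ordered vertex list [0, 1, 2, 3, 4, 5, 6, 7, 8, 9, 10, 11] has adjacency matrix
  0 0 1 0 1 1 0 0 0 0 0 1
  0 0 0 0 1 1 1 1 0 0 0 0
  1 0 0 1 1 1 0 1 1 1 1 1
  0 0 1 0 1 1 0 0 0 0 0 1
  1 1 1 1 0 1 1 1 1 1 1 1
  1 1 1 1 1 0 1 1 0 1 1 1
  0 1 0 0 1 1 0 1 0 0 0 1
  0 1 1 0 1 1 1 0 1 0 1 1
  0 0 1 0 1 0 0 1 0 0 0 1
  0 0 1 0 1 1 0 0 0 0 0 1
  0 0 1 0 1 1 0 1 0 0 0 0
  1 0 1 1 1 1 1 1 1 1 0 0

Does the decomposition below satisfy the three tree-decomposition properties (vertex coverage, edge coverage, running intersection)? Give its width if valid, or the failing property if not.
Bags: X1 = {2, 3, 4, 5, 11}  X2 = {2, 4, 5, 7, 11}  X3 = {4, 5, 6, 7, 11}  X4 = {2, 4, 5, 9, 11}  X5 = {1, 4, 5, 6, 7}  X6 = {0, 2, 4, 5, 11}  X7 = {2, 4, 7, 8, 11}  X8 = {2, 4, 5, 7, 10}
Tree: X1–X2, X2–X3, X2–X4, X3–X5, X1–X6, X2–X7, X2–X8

Every vertex of G appears in some bag (union = {0, 1, 2, 3, 4, 5, 6, 7, 8, 9, 10, 11}); every edge is covered by a bag; and for each vertex v the set of bags containing v is connected in the bag tree. The decomposition is therefore valid. The largest bag has 5 vertices, so the width is 4.

Yes; width 4.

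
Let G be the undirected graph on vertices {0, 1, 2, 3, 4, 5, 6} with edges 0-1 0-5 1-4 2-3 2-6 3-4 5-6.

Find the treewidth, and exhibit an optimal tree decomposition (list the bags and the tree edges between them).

Treewidth 2.
One such decomposition:
Bags: B1 = {0, 1, 4}  B2 = {0, 4, 5}  B3 = {4, 5, 6}  B4 = {2, 4, 6}  B5 = {2, 3, 4}
Tree: B1–B2, B2–B3, B3–B4, B4–B5

Every bag has size at most 3, so the width is 3 − 1 = 2 and tw(G) ≤ 2. The edges 4–1–0–5–6–2–3–4 form a cycle, so G is not a tree and its treewidth is at least 2. Therefore the treewidth is 2.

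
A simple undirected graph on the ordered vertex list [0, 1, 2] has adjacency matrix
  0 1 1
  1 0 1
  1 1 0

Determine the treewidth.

2

A width-2 tree decomposition is:
Bags: B1 = {0, 1, 2}
Tree: (single bag)
With just one bag of size 3, the width is 3 − 1 = 2, so tw(G) ≤ 2. Conversely, {0, 1, 2} is a clique of size 3, and the vertices of any clique must share a bag in every tree decomposition; so some bag has ≥ 3 vertices and tw(G) ≥ 2. Hence tw(G) = 2 exactly.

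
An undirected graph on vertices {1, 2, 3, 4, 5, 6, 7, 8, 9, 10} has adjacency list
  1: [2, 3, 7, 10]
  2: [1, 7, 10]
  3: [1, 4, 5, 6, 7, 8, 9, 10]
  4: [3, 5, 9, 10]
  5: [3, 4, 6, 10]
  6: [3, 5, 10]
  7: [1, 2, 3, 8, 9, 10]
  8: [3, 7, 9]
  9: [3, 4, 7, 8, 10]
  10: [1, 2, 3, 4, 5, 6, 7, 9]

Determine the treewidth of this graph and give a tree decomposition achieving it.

Every bag has size at most 4, so the width is 4 − 1 = 3 and tw(G) ≤ 3. On the other hand G contains the 4-clique {1, 2, 7, 10}. A clique must lie in a single bag of any decomposition, so no decomposition can have width below 3. Therefore the treewidth is 3.

Treewidth 3.
One optimal decomposition is:
Bags: B1 = {3, 7, 9, 10}  B2 = {3, 7, 8, 9}  B3 = {3, 4, 9, 10}  B4 = {3, 4, 5, 10}  B5 = {1, 3, 7, 10}  B6 = {3, 5, 6, 10}  B7 = {1, 2, 7, 10}
Tree: B1–B2, B1–B3, B3–B4, B1–B5, B4–B6, B5–B7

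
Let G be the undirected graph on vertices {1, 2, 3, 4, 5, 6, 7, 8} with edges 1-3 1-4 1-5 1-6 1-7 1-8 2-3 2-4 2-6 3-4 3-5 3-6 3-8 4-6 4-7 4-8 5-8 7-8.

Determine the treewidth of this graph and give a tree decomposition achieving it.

Each bag holds 4 vertices, so the decomposition has width 3, which upper-bounds the treewidth. On the other hand G contains the 4-clique {1, 3, 4, 8}. A clique must lie in a single bag of any decomposition, so no decomposition can have width below 3. Combining the bounds, tw(G) = 3.

Treewidth 3.
One optimal decomposition is:
Bags: B1 = {1, 3, 4, 6}  B2 = {1, 3, 4, 8}  B3 = {1, 3, 5, 8}  B4 = {2, 3, 4, 6}  B5 = {1, 4, 7, 8}
Tree: B1–B2, B2–B3, B1–B4, B2–B5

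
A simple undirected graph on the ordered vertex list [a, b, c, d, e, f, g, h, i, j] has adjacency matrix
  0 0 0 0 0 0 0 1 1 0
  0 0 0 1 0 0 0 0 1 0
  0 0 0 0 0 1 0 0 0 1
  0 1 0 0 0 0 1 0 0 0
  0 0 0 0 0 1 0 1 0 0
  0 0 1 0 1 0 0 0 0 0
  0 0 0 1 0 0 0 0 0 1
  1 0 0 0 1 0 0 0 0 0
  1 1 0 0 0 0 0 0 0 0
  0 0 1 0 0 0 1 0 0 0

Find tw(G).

2

A width-2 tree decomposition is:
Bags: B1 = {b, d, i}  B2 = {d, g, i}  B3 = {g, i, j}  B4 = {c, i, j}  B5 = {c, f, i}  B6 = {e, f, i}  B7 = {e, h, i}  B8 = {a, h, i}
Tree: B1–B2, B2–B3, B3–B4, B4–B5, B5–B6, B6–B7, B7–B8
Every bag has size at most 3, so the width is 3 − 1 = 2 and tw(G) ≤ 2. The edges i–b–d–g–j–c–f–e–h–a–i form a cycle, so G is not a tree and its treewidth is at least 2. Combining the bounds, tw(G) = 2.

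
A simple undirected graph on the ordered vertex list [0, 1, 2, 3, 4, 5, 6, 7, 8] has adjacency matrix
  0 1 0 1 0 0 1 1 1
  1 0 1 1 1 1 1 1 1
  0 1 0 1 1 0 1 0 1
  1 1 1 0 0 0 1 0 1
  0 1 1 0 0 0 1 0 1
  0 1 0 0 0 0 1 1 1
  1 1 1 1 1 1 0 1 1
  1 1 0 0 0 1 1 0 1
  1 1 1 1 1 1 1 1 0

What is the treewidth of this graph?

A width-4 tree decomposition is:
Bags: B1 = {1, 2, 3, 6, 8}  B2 = {0, 1, 3, 6, 8}  B3 = {0, 1, 6, 7, 8}  B4 = {1, 5, 6, 7, 8}  B5 = {1, 2, 4, 6, 8}
Tree: B1–B2, B2–B3, B3–B4, B1–B5
Each bag holds 5 vertices, so the decomposition has width 4, which upper-bounds the treewidth. For the lower bound, the 5 vertices {0, 1, 3, 6, 8} are pairwise adjacent, and any tree decomposition puts a clique entirely inside one bag — forcing width ≥ 4. Combining the bounds, tw(G) = 4.

4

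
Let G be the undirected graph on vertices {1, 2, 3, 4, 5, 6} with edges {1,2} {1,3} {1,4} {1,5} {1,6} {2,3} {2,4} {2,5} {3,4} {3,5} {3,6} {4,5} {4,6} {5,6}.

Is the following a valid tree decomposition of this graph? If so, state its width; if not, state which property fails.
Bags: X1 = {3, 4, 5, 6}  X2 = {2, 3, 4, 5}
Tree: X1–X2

A tree decomposition must satisfy three properties: every vertex lies in some bag; for every edge, both endpoints lie together in some bag; and for every vertex, the bags containing it form a connected subtree. Here vertex 1 appears in no bag, so the decomposition is invalid.

No — vertex 1 appears in no bag.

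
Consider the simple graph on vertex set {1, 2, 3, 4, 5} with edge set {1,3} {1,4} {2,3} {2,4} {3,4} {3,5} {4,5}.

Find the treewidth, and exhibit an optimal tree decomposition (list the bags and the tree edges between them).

Treewidth 2.
Bags: B1 = {2, 3, 4}  B2 = {1, 3, 4}  B3 = {3, 4, 5}
Tree: B1–B2, B1–B3

Each bag holds 3 vertices, so the decomposition has width 2, which upper-bounds the treewidth. On the other hand G contains the 3-clique {1, 3, 4}. A clique must lie in a single bag of any decomposition, so no decomposition can have width below 2. Combining the bounds, tw(G) = 2.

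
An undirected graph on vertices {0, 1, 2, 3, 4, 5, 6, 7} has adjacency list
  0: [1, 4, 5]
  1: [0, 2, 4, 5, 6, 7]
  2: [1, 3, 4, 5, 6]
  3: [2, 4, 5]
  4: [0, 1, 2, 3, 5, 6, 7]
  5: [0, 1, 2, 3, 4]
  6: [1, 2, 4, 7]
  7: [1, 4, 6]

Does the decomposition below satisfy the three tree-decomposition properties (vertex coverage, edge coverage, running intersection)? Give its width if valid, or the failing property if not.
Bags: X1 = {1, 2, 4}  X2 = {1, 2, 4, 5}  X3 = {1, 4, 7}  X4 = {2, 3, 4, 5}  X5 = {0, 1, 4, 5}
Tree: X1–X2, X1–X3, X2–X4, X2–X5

No — vertex 6 appears in no bag.

A tree decomposition must satisfy three properties: every vertex lies in some bag; for every edge, both endpoints lie together in some bag; and for every vertex, the bags containing it form a connected subtree. Here vertex 6 appears in no bag, so the decomposition is invalid.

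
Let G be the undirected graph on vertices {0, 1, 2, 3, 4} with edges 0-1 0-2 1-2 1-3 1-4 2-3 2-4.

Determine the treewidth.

A width-2 tree decomposition is:
Bags: B1 = {1, 2, 4}  B2 = {1, 2, 3}  B3 = {0, 1, 2}
Tree: B1–B2, B1–B3
Each bag holds 3 vertices, so the decomposition has width 2, which upper-bounds the treewidth. Conversely, {0, 1, 2} is a clique of size 3, and the vertices of any clique must share a bag in every tree decomposition; so some bag has ≥ 3 vertices and tw(G) ≥ 2. Hence tw(G) = 2 exactly.

2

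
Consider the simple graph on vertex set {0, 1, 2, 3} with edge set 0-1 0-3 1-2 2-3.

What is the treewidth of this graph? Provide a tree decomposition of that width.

Treewidth 2.
Bags: B1 = {1, 2, 3}  B2 = {0, 1, 3}
Tree: B1–B2

Every bag has size at most 3, so the width is 3 − 1 = 2 and tw(G) ≤ 2. For the lower bound, G contains the cycle 3–2–1–0–3, so G is not a forest; only forests have treewidth ≤ 1, hence tw(G) ≥ 2. Combining the bounds, tw(G) = 2.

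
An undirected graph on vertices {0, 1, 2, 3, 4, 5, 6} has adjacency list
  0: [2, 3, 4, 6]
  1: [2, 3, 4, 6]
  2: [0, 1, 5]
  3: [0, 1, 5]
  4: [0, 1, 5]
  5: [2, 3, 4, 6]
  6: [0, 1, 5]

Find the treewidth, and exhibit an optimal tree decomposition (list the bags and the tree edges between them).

Each bag holds 4 vertices, so the decomposition has width 3, which upper-bounds the treewidth. For the lower bound: the 4 vertex sets {0,6}, {4,5}, {1}, {3} are disjoint, each induces a connected subgraph, and every pair is joined by at least one edge of G. Contracting each set to a single vertex therefore yields K_{4} as a minor, and since treewidth is minor-monotone, tw(G) ≥ tw(K_{4}) = 3. Hence tw(G) = 3 exactly.

Treewidth 3.
One optimal decomposition is:
Bags: B1 = {0, 1, 5, 6}  B2 = {0, 1, 4, 5}  B3 = {0, 1, 3, 5}  B4 = {0, 1, 2, 5}
Tree: B1–B2, B2–B3, B3–B4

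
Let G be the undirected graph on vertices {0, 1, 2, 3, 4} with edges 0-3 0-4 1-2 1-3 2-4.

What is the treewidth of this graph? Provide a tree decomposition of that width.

The largest bag has 3 vertices, giving width 2; this decomposition certifies tw(G) ≤ 2. For the lower bound, G contains the cycle 1–2–4–0–3–1, so G is not a forest; only forests have treewidth ≤ 1, hence tw(G) ≥ 2. Therefore the treewidth is 2.

Treewidth 2.
One such decomposition:
Bags: B1 = {1, 2, 4}  B2 = {0, 1, 4}  B3 = {0, 1, 3}
Tree: B1–B2, B2–B3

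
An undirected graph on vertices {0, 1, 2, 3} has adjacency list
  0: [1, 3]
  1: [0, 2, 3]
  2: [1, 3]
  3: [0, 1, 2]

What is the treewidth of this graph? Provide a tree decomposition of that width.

Every bag has size at most 3, so the width is 3 − 1 = 2 and tw(G) ≤ 2. On the other hand G contains the 3-clique {0, 1, 3}. A clique must lie in a single bag of any decomposition, so no decomposition can have width below 2. The upper and lower bounds meet at 2, so that is the treewidth.

Treewidth 2.
Bags: B1 = {0, 1, 3}  B2 = {1, 2, 3}
Tree: B1–B2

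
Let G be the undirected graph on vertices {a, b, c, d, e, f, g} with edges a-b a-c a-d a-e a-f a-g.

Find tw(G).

1

A width-1 tree decomposition is:
Bags: B1 = {a, e}  B2 = {a, g}  B3 = {a, d}  B4 = {a, f}  B5 = {a, b}  B6 = {a, c}
Tree: B1–B2, B2–B3, B1–B4, B4–B5, B2–B6
Every bag has size at most 2, so the width is 2 − 1 = 1 and tw(G) ≤ 1. Since G has at least one edge (e.g. a–e), it is not an edgeless graph, so tw(G) ≥ 1. The upper and lower bounds meet at 1, so that is the treewidth.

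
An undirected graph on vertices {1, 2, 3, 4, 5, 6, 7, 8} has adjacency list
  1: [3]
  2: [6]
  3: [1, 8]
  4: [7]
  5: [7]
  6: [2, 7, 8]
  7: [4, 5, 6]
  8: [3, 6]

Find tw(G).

1

A width-1 tree decomposition is:
Bags: B1 = {6, 7}  B2 = {6, 8}  B3 = {3, 8}  B4 = {4, 7}  B5 = {5, 7}  B6 = {2, 6}  B7 = {1, 3}
Tree: B1–B2, B2–B3, B1–B4, B1–B5, B1–B6, B3–B7
Every bag has size at most 2, so the width is 2 − 1 = 1 and tw(G) ≤ 1. Any graph with an edge has treewidth ≥ 1, and G has the edge 6–7. Therefore the treewidth is 1.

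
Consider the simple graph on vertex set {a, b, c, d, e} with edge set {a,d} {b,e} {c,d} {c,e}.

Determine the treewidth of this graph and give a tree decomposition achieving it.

Treewidth 1.
One such decomposition:
Bags: B1 = {a, d}  B2 = {c, d}  B3 = {c, e}  B4 = {b, e}
Tree: B1–B2, B2–B3, B3–B4

The largest bag has 2 vertices, giving width 1; this decomposition certifies tw(G) ≤ 1. Any graph with an edge has treewidth ≥ 1, and G has the edge a–d. Therefore the treewidth is 1.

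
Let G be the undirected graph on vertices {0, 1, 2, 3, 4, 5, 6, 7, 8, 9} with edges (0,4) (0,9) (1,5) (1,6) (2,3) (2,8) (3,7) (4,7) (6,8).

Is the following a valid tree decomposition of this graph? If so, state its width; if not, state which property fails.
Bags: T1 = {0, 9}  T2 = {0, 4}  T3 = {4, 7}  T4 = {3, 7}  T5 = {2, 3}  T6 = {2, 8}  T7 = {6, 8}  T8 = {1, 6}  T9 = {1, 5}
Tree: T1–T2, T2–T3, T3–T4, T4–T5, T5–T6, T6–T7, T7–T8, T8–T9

Every vertex of G appears in some bag (union = {0, 1, 2, 3, 4, 5, 6, 7, 8, 9}); every edge is covered by a bag; and for each vertex v the set of bags containing v is connected in the bag tree. The decomposition is therefore valid. The largest bag has 2 vertices, so the width is 1.

Yes; width 1.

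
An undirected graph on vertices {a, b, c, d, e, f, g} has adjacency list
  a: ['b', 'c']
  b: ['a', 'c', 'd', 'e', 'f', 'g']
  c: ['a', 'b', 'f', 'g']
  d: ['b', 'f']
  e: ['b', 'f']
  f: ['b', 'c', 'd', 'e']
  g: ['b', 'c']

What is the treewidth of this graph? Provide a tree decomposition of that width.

The largest bag has 3 vertices, giving width 2; this decomposition certifies tw(G) ≤ 2. For the lower bound, the 3 vertices {b, c, g} are pairwise adjacent, and any tree decomposition puts a clique entirely inside one bag — forcing width ≥ 2. The upper and lower bounds meet at 2, so that is the treewidth.

Treewidth 2.
Bags: B1 = {b, c, g}  B2 = {a, b, c}  B3 = {b, c, f}  B4 = {b, d, f}  B5 = {b, e, f}
Tree: B1–B2, B2–B3, B3–B4, B4–B5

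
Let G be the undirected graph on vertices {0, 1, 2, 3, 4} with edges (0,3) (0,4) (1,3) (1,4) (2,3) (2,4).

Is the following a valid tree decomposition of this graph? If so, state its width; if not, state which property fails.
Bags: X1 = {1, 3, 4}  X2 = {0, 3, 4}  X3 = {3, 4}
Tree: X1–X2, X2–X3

A tree decomposition must satisfy three properties: every vertex lies in some bag; for every edge, both endpoints lie together in some bag; and for every vertex, the bags containing it form a connected subtree. Here vertex 2 appears in no bag, so the decomposition is invalid.

No — vertex 2 appears in no bag.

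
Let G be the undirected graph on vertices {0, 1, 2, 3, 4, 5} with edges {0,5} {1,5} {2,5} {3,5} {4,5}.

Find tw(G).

A width-1 tree decomposition is:
Bags: B1 = {0, 5}  B2 = {4, 5}  B3 = {2, 5}  B4 = {3, 5}  B5 = {1, 5}
Tree: B1–B2, B1–B3, B3–B4, B4–B5
The largest bag has 2 vertices, giving width 1; this decomposition certifies tw(G) ≤ 1. G has an edge, so its treewidth is at least 1. Combining the bounds, tw(G) = 1.

1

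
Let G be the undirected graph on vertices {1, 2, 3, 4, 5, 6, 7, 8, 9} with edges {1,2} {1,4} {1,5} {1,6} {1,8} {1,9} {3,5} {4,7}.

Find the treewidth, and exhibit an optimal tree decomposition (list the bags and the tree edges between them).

Treewidth 1.
One such decomposition:
Bags: B1 = {1, 6}  B2 = {1, 5}  B3 = {1, 4}  B4 = {4, 7}  B5 = {3, 5}  B6 = {1, 9}  B7 = {1, 8}  B8 = {1, 2}
Tree: B1–B2, B1–B3, B3–B4, B2–B5, B3–B6, B3–B7, B2–B8

The largest bag has 2 vertices, giving width 1; this decomposition certifies tw(G) ≤ 1. G has an edge, so its treewidth is at least 1. Therefore the treewidth is 1.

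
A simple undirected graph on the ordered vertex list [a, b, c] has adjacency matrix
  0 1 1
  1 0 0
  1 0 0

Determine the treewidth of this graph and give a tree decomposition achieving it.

Every bag has size at most 2, so the width is 2 − 1 = 1 and tw(G) ≤ 1. Any graph with an edge has treewidth ≥ 1, and G has the edge c–a. Therefore the treewidth is 1.

Treewidth 1.
One such decomposition:
Bags: B1 = {a, c}  B2 = {a, b}
Tree: B1–B2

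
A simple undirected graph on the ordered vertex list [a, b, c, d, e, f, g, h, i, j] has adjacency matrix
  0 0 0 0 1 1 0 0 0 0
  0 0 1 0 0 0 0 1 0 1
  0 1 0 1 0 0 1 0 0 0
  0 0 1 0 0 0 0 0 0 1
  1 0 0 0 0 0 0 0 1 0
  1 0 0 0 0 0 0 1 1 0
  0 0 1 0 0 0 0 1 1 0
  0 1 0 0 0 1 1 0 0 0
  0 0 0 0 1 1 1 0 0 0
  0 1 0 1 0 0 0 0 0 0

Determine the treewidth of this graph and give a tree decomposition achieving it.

Each bag holds 3 vertices, so the decomposition has width 2, which upper-bounds the treewidth. For the lower bound, G contains the cycle j–d–c–b–j, so G is not a forest; only forests have treewidth ≤ 1, hence tw(G) ≥ 2. The upper and lower bounds meet at 2, so that is the treewidth.

Treewidth 2.
One such decomposition:
Bags: B1 = {b, d, j}  B2 = {b, c, d}  B3 = {b, c, h}  B4 = {c, g, h}  B5 = {f, g, h}  B6 = {f, g, i}  B7 = {a, f, i}  B8 = {a, e, i}
Tree: B1–B2, B2–B3, B3–B4, B4–B5, B5–B6, B6–B7, B7–B8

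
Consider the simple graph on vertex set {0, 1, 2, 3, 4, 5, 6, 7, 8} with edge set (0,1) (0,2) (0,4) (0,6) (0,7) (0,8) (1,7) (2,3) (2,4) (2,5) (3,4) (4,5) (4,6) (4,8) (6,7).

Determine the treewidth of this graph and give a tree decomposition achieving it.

The largest bag has 3 vertices, giving width 2; this decomposition certifies tw(G) ≤ 2. Conversely, {0, 1, 7} is a clique of size 3, and the vertices of any clique must share a bag in every tree decomposition; so some bag has ≥ 3 vertices and tw(G) ≥ 2. Therefore the treewidth is 2.

Treewidth 2.
Bags: B1 = {0, 2, 4}  B2 = {2, 4, 5}  B3 = {0, 4, 6}  B4 = {2, 3, 4}  B5 = {0, 6, 7}  B6 = {0, 4, 8}  B7 = {0, 1, 7}
Tree: B1–B2, B1–B3, B2–B4, B3–B5, B3–B6, B5–B7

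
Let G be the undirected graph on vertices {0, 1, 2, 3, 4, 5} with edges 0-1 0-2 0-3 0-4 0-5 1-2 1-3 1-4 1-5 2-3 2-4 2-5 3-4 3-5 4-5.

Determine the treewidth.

A width-5 tree decomposition is:
Bags: B1 = {0, 1, 2, 3, 4, 5}
Tree: (single bag)
With just one bag of size 6, the width is 6 − 1 = 5, so tw(G) ≤ 5. On the other hand G contains the 6-clique {0, 1, 2, 3, 4, 5}. A clique must lie in a single bag of any decomposition, so no decomposition can have width below 5. Combining the bounds, tw(G) = 5.

5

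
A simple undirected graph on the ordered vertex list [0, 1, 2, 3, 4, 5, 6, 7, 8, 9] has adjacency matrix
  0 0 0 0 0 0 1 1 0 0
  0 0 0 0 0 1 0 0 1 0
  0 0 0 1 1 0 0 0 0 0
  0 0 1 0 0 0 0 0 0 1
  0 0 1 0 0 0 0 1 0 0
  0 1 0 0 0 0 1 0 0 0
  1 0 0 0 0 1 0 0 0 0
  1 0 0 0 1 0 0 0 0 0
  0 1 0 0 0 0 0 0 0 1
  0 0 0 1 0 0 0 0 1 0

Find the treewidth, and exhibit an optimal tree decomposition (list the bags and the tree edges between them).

Every bag has size at most 3, so the width is 3 − 1 = 2 and tw(G) ≤ 2. For the lower bound, G contains the cycle 7–0–6–5–1–8–9–3–2–4–7, so G is not a forest; only forests have treewidth ≤ 1, hence tw(G) ≥ 2. Hence tw(G) = 2 exactly.

Treewidth 2.
One such decomposition:
Bags: B1 = {0, 6, 7}  B2 = {5, 6, 7}  B3 = {1, 5, 7}  B4 = {1, 7, 8}  B5 = {7, 8, 9}  B6 = {3, 7, 9}  B7 = {2, 3, 7}  B8 = {2, 4, 7}
Tree: B1–B2, B2–B3, B3–B4, B4–B5, B5–B6, B6–B7, B7–B8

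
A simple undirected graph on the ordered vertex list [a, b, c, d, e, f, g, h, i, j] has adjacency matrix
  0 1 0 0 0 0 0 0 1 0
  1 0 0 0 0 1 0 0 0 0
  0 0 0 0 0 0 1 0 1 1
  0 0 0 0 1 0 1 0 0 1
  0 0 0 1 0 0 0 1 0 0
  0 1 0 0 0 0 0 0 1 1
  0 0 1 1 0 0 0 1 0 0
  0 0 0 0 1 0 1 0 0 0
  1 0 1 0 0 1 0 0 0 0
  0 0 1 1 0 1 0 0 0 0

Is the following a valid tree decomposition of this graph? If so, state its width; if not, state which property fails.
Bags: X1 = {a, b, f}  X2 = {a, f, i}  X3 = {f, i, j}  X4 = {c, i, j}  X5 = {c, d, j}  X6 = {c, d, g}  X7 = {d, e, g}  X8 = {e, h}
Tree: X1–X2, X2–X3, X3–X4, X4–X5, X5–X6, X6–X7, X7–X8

A tree decomposition must satisfy three properties: every vertex lies in some bag; for every edge, both endpoints lie together in some bag; and for every vertex, the bags containing it form a connected subtree. Here edge (g,h) lies in no bag, so the decomposition is invalid.

No — edge (g,h) lies in no bag.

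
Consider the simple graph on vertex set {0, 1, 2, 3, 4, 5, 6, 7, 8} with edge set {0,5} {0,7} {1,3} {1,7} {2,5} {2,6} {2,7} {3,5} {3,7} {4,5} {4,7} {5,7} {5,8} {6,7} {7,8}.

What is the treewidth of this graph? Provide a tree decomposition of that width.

The largest bag has 3 vertices, giving width 2; this decomposition certifies tw(G) ≤ 2. For the lower bound, the 3 vertices {1, 3, 7} are pairwise adjacent, and any tree decomposition puts a clique entirely inside one bag — forcing width ≥ 2. Hence tw(G) = 2 exactly.

Treewidth 2.
Bags: B1 = {4, 5, 7}  B2 = {5, 7, 8}  B3 = {2, 5, 7}  B4 = {3, 5, 7}  B5 = {2, 6, 7}  B6 = {0, 5, 7}  B7 = {1, 3, 7}
Tree: B1–B2, B2–B3, B2–B4, B3–B5, B3–B6, B4–B7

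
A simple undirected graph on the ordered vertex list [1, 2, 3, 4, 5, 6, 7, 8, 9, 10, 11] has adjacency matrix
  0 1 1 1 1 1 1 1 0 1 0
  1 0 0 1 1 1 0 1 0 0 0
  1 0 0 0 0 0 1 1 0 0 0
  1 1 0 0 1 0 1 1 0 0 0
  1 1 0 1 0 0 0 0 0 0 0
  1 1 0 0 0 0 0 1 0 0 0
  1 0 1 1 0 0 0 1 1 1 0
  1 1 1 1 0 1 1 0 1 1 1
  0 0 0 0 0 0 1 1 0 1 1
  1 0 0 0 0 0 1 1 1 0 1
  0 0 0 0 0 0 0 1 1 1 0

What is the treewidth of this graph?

A width-3 tree decomposition is:
Bags: B1 = {1, 4, 7, 8}  B2 = {1, 7, 8, 10}  B3 = {1, 3, 7, 8}  B4 = {7, 8, 9, 10}  B5 = {8, 9, 10, 11}  B6 = {1, 2, 4, 8}  B7 = {1, 2, 6, 8}  B8 = {1, 2, 4, 5}
Tree: B1–B2, B2–B3, B2–B4, B4–B5, B1–B6, B6–B7, B6–B8
The largest bag has 4 vertices, giving width 3; this decomposition certifies tw(G) ≤ 3. For the lower bound, the 4 vertices {1, 2, 4, 8} are pairwise adjacent, and any tree decomposition puts a clique entirely inside one bag — forcing width ≥ 3. The upper and lower bounds meet at 3, so that is the treewidth.

3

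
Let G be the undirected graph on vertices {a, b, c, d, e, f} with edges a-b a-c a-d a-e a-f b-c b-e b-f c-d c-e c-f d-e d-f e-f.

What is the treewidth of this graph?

4

A width-4 tree decomposition is:
Bags: B1 = {a, b, c, e, f}  B2 = {a, c, d, e, f}
Tree: B1–B2
Each bag holds 5 vertices, so the decomposition has width 4, which upper-bounds the treewidth. On the other hand G contains the 5-clique {a, c, d, e, f}. A clique must lie in a single bag of any decomposition, so no decomposition can have width below 4. Combining the bounds, tw(G) = 4.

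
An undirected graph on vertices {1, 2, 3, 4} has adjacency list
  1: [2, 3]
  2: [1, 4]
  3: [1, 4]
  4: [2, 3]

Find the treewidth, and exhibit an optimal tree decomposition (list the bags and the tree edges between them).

The largest bag has 3 vertices, giving width 2; this decomposition certifies tw(G) ≤ 2. Since 4–3–1–2–4 is a cycle in G, G is not acyclic. Forests are exactly the graphs of treewidth ≤ 1, so tw(G) ≥ 2. Combining the bounds, tw(G) = 2.

Treewidth 2.
One such decomposition:
Bags: B1 = {1, 3, 4}  B2 = {1, 2, 4}
Tree: B1–B2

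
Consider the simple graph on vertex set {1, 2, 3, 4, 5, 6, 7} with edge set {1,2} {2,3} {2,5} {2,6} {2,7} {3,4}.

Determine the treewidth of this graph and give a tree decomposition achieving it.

Treewidth 1.
One such decomposition:
Bags: B1 = {2, 7}  B2 = {2, 5}  B3 = {2, 6}  B4 = {2, 3}  B5 = {3, 4}  B6 = {1, 2}
Tree: B1–B2, B2–B3, B1–B4, B4–B5, B4–B6

Every bag has size at most 2, so the width is 2 − 1 = 1 and tw(G) ≤ 1. Any graph with an edge has treewidth ≥ 1, and G has the edge 7–2. Combining the bounds, tw(G) = 1.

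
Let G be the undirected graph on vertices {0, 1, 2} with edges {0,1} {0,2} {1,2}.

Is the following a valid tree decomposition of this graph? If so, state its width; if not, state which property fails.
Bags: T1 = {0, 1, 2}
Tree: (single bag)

Yes; width 2.

Checking the three conditions: (i) the bags cover all of {0, 1, 2}; (ii) for each edge, some bag contains both endpoints; (iii) the bags containing any fixed vertex form a subtree. All hold, so the decomposition is valid with width 3 − 1 = 2.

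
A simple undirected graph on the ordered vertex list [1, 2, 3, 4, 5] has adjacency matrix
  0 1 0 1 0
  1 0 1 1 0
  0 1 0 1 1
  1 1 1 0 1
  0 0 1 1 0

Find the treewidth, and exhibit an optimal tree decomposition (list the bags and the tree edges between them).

Each bag holds 3 vertices, so the decomposition has width 2, which upper-bounds the treewidth. On the other hand G contains the 3-clique {1, 2, 4}. A clique must lie in a single bag of any decomposition, so no decomposition can have width below 2. The upper and lower bounds meet at 2, so that is the treewidth.

Treewidth 2.
One optimal decomposition is:
Bags: B1 = {3, 4, 5}  B2 = {2, 3, 4}  B3 = {1, 2, 4}
Tree: B1–B2, B2–B3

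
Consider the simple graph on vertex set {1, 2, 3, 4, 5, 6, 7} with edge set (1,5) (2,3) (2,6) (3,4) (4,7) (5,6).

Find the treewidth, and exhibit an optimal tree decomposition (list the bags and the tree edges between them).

Treewidth 1.
One optimal decomposition is:
Bags: B1 = {1, 5}  B2 = {5, 6}  B3 = {2, 6}  B4 = {2, 3}  B5 = {3, 4}  B6 = {4, 7}
Tree: B1–B2, B2–B3, B3–B4, B4–B5, B5–B6

The largest bag has 2 vertices, giving width 1; this decomposition certifies tw(G) ≤ 1. Since G has at least one edge (e.g. 1–5), it is not an edgeless graph, so tw(G) ≥ 1. Hence tw(G) = 1 exactly.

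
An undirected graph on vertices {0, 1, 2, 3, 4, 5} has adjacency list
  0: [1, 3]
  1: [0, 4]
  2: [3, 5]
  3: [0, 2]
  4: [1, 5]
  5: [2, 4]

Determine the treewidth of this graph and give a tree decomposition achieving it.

Treewidth 2.
One optimal decomposition is:
Bags: B1 = {1, 4, 5}  B2 = {1, 2, 5}  B3 = {1, 2, 3}  B4 = {0, 1, 3}
Tree: B1–B2, B2–B3, B3–B4

Every bag has size at most 3, so the width is 3 − 1 = 2 and tw(G) ≤ 2. Since 1–4–5–2–3–0–1 is a cycle in G, G is not acyclic. Forests are exactly the graphs of treewidth ≤ 1, so tw(G) ≥ 2. Therefore the treewidth is 2.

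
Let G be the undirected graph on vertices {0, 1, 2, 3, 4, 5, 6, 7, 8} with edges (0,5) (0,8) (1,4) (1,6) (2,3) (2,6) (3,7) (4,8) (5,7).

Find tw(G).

2

A width-2 tree decomposition is:
Bags: B1 = {0, 5, 8}  B2 = {4, 5, 8}  B3 = {1, 4, 5}  B4 = {1, 5, 6}  B5 = {2, 5, 6}  B6 = {2, 3, 5}  B7 = {3, 5, 7}
Tree: B1–B2, B2–B3, B3–B4, B4–B5, B5–B6, B6–B7
The largest bag has 3 vertices, giving width 2; this decomposition certifies tw(G) ≤ 2. The edges 5–0–8–4–1–6–2–3–7–5 form a cycle, so G is not a tree and its treewidth is at least 2. Hence tw(G) = 2 exactly.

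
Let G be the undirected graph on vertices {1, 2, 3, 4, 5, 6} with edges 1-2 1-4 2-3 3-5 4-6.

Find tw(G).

1

A width-1 tree decomposition is:
Bags: B1 = {3, 5}  B2 = {2, 3}  B3 = {1, 2}  B4 = {1, 4}  B5 = {4, 6}
Tree: B1–B2, B2–B3, B3–B4, B4–B5
Every bag has size at most 2, so the width is 2 − 1 = 1 and tw(G) ≤ 1. Any graph with an edge has treewidth ≥ 1, and G has the edge 5–3. The upper and lower bounds meet at 1, so that is the treewidth.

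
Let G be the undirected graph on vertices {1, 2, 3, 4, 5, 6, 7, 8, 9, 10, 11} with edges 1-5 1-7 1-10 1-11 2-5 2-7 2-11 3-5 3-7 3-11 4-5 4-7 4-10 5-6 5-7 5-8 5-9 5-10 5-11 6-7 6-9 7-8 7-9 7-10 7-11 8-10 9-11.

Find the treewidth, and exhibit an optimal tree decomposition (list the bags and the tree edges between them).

Treewidth 3.
One such decomposition:
Bags: B1 = {1, 5, 7, 11}  B2 = {1, 5, 7, 10}  B3 = {5, 7, 8, 10}  B4 = {3, 5, 7, 11}  B5 = {2, 5, 7, 11}  B6 = {5, 7, 9, 11}  B7 = {5, 6, 7, 9}  B8 = {4, 5, 7, 10}
Tree: B1–B2, B2–B3, B1–B4, B1–B5, B4–B6, B6–B7, B2–B8

Every bag has size at most 4, so the width is 4 − 1 = 3 and tw(G) ≤ 3. For the lower bound, the 4 vertices {4, 5, 7, 10} are pairwise adjacent, and any tree decomposition puts a clique entirely inside one bag — forcing width ≥ 3. The upper and lower bounds meet at 3, so that is the treewidth.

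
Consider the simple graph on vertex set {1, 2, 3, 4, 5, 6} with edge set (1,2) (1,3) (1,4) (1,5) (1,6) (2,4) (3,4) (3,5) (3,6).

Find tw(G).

2

A width-2 tree decomposition is:
Bags: B1 = {1, 3, 6}  B2 = {1, 3, 4}  B3 = {1, 2, 4}  B4 = {1, 3, 5}
Tree: B1–B2, B2–B3, B2–B4
Each bag holds 3 vertices, so the decomposition has width 2, which upper-bounds the treewidth. For the lower bound, the 3 vertices {1, 2, 4} are pairwise adjacent, and any tree decomposition puts a clique entirely inside one bag — forcing width ≥ 2. Hence tw(G) = 2 exactly.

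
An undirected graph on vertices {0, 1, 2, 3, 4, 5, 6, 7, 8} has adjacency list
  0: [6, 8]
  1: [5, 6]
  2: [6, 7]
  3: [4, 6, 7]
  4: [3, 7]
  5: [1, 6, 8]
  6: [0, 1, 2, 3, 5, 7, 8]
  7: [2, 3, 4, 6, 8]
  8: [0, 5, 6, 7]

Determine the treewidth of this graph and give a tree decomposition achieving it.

Treewidth 2.
One such decomposition:
Bags: B1 = {2, 6, 7}  B2 = {6, 7, 8}  B3 = {3, 6, 7}  B4 = {0, 6, 8}  B5 = {5, 6, 8}  B6 = {3, 4, 7}  B7 = {1, 5, 6}
Tree: B1–B2, B2–B3, B2–B4, B4–B5, B3–B6, B5–B7

Each bag holds 3 vertices, so the decomposition has width 2, which upper-bounds the treewidth. For the lower bound, the 3 vertices {3, 4, 7} are pairwise adjacent, and any tree decomposition puts a clique entirely inside one bag — forcing width ≥ 2. Therefore the treewidth is 2.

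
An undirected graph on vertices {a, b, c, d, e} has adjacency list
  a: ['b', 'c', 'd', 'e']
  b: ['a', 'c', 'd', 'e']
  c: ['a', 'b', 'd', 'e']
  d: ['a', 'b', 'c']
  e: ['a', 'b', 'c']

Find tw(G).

3

A width-3 tree decomposition is:
Bags: B1 = {a, b, c, d}  B2 = {a, b, c, e}
Tree: B1–B2
The largest bag has 4 vertices, giving width 3; this decomposition certifies tw(G) ≤ 3. Conversely, {a, b, c, d} is a clique of size 4, and the vertices of any clique must share a bag in every tree decomposition; so some bag has ≥ 4 vertices and tw(G) ≥ 3. Hence tw(G) = 3 exactly.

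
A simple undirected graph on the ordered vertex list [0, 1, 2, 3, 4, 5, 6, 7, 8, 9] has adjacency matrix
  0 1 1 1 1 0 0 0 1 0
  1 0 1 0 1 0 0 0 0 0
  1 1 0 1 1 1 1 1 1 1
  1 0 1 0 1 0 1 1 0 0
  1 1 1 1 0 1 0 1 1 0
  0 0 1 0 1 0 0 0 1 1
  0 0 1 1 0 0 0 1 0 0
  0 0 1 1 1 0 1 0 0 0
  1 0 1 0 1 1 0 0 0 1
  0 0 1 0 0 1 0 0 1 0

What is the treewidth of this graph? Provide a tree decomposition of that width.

Treewidth 3.
One such decomposition:
Bags: B1 = {0, 2, 3, 4}  B2 = {0, 1, 2, 4}  B3 = {2, 3, 4, 7}  B4 = {0, 2, 4, 8}  B5 = {2, 3, 6, 7}  B6 = {2, 4, 5, 8}  B7 = {2, 5, 8, 9}
Tree: B1–B2, B1–B3, B2–B4, B3–B5, B4–B6, B6–B7

Every bag has size at most 4, so the width is 4 − 1 = 3 and tw(G) ≤ 3. Conversely, {2, 5, 8, 9} is a clique of size 4, and the vertices of any clique must share a bag in every tree decomposition; so some bag has ≥ 4 vertices and tw(G) ≥ 3. Hence tw(G) = 3 exactly.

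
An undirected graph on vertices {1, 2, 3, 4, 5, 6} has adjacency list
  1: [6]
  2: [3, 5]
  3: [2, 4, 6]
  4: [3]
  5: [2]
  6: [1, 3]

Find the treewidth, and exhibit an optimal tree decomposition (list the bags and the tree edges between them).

Treewidth 1.
Bags: B1 = {3, 6}  B2 = {1, 6}  B3 = {2, 3}  B4 = {2, 5}  B5 = {3, 4}
Tree: B1–B2, B1–B3, B3–B4, B3–B5

The largest bag has 2 vertices, giving width 1; this decomposition certifies tw(G) ≤ 1. Since G has at least one edge (e.g. 6–3), it is not an edgeless graph, so tw(G) ≥ 1. Therefore the treewidth is 1.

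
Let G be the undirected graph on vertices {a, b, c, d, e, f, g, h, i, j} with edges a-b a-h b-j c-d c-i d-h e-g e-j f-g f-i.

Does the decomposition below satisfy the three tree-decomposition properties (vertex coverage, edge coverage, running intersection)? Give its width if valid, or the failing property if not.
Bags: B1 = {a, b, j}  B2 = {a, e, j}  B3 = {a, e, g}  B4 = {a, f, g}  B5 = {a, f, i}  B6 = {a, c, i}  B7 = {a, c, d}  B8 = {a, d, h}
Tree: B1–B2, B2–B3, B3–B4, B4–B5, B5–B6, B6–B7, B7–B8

Every vertex of G appears in some bag (union = {a, b, c, d, e, f, g, h, i, j}); every edge is covered by a bag; and for each vertex v the set of bags containing v is connected in the bag tree. The decomposition is therefore valid. The largest bag has 3 vertices, so the width is 2.

Yes; width 2.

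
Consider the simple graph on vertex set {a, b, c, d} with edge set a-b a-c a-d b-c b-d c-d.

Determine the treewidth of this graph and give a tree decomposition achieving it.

Treewidth 3.
One such decomposition:
Bags: B1 = {a, b, c, d}
Tree: (single bag)

With just one bag of size 4, the width is 4 − 1 = 3, so tw(G) ≤ 3. For the lower bound, the 4 vertices {a, b, c, d} are pairwise adjacent, and any tree decomposition puts a clique entirely inside one bag — forcing width ≥ 3. Combining the bounds, tw(G) = 3.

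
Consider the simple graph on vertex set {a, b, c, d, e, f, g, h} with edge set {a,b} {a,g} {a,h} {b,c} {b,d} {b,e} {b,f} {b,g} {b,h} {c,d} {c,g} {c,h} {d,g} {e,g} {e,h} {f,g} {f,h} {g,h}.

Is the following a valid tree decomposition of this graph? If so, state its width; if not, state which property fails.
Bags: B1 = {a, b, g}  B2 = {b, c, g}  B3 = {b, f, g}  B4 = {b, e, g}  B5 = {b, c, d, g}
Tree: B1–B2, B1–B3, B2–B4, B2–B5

A tree decomposition must satisfy three properties: every vertex lies in some bag; for every edge, both endpoints lie together in some bag; and for every vertex, the bags containing it form a connected subtree. Here vertex h appears in no bag, so the decomposition is invalid.

No — vertex h appears in no bag.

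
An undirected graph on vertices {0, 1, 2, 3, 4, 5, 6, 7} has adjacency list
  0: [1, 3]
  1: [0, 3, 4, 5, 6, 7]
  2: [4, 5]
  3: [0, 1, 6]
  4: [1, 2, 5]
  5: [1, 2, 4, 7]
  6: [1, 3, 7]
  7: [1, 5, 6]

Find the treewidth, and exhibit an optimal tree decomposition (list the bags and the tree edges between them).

The largest bag has 3 vertices, giving width 2; this decomposition certifies tw(G) ≤ 2. On the other hand G contains the 3-clique {0, 1, 3}. A clique must lie in a single bag of any decomposition, so no decomposition can have width below 2. The upper and lower bounds meet at 2, so that is the treewidth.

Treewidth 2.
Bags: B1 = {1, 6, 7}  B2 = {1, 5, 7}  B3 = {1, 4, 5}  B4 = {2, 4, 5}  B5 = {1, 3, 6}  B6 = {0, 1, 3}
Tree: B1–B2, B2–B3, B3–B4, B1–B5, B5–B6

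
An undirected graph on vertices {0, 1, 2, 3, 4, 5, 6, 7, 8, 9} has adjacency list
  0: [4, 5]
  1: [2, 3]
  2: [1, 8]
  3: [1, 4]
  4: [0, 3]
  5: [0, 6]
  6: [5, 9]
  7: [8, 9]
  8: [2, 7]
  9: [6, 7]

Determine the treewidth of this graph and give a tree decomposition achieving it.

The largest bag has 3 vertices, giving width 2; this decomposition certifies tw(G) ≤ 2. Since 2–1–3–4–0–5–6–9–7–8–2 is a cycle in G, G is not acyclic. Forests are exactly the graphs of treewidth ≤ 1, so tw(G) ≥ 2. Hence tw(G) = 2 exactly.

Treewidth 2.
One such decomposition:
Bags: B1 = {1, 2, 3}  B2 = {2, 3, 4}  B3 = {0, 2, 4}  B4 = {0, 2, 5}  B5 = {2, 5, 6}  B6 = {2, 6, 9}  B7 = {2, 7, 9}  B8 = {2, 7, 8}
Tree: B1–B2, B2–B3, B3–B4, B4–B5, B5–B6, B6–B7, B7–B8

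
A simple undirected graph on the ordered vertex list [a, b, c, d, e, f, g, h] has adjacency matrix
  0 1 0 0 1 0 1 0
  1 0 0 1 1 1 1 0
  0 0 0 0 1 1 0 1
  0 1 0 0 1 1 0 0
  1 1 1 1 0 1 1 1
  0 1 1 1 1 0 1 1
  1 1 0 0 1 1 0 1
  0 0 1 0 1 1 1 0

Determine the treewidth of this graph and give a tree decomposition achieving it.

Treewidth 3.
One such decomposition:
Bags: B1 = {b, e, f, g}  B2 = {e, f, g, h}  B3 = {b, d, e, f}  B4 = {a, b, e, g}  B5 = {c, e, f, h}
Tree: B1–B2, B1–B3, B1–B4, B2–B5

The largest bag has 4 vertices, giving width 3; this decomposition certifies tw(G) ≤ 3. Conversely, {a, b, e, g} is a clique of size 4, and the vertices of any clique must share a bag in every tree decomposition; so some bag has ≥ 4 vertices and tw(G) ≥ 3. Combining the bounds, tw(G) = 3.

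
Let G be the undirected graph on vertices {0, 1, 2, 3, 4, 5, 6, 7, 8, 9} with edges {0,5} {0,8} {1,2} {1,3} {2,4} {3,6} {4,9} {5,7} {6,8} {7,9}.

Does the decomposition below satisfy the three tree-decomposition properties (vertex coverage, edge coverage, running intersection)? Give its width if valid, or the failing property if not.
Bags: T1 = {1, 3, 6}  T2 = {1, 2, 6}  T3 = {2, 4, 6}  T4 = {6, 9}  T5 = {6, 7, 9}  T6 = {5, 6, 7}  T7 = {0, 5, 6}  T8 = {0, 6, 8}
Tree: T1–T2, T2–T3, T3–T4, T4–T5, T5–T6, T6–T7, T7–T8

A tree decomposition must satisfy three properties: every vertex lies in some bag; for every edge, both endpoints lie together in some bag; and for every vertex, the bags containing it form a connected subtree. Here edge (4,9) lies in no bag, so the decomposition is invalid.

No — edge (4,9) lies in no bag.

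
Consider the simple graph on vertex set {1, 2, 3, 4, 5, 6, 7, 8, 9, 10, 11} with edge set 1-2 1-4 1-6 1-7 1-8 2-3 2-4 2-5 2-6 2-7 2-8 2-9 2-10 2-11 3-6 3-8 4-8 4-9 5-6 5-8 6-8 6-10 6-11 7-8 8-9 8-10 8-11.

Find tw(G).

3

A width-3 tree decomposition is:
Bags: B1 = {2, 3, 6, 8}  B2 = {1, 2, 6, 8}  B3 = {2, 6, 8, 11}  B4 = {2, 5, 6, 8}  B5 = {1, 2, 4, 8}  B6 = {2, 6, 8, 10}  B7 = {2, 4, 8, 9}  B8 = {1, 2, 7, 8}
Tree: B1–B2, B2–B3, B1–B4, B2–B5, B1–B6, B5–B7, B5–B8
Each bag holds 4 vertices, so the decomposition has width 3, which upper-bounds the treewidth. On the other hand G contains the 4-clique {2, 4, 8, 9}. A clique must lie in a single bag of any decomposition, so no decomposition can have width below 3. The upper and lower bounds meet at 3, so that is the treewidth.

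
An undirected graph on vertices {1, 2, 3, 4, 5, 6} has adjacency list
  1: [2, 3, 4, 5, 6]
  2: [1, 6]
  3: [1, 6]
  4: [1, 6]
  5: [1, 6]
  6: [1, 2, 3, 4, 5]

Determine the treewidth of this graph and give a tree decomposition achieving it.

Treewidth 2.
One such decomposition:
Bags: B1 = {1, 4, 6}  B2 = {1, 5, 6}  B3 = {1, 3, 6}  B4 = {1, 2, 6}
Tree: B1–B2, B2–B3, B2–B4

Every bag has size at most 3, so the width is 3 − 1 = 2 and tw(G) ≤ 2. On the other hand G contains the 3-clique {1, 2, 6}. A clique must lie in a single bag of any decomposition, so no decomposition can have width below 2. Hence tw(G) = 2 exactly.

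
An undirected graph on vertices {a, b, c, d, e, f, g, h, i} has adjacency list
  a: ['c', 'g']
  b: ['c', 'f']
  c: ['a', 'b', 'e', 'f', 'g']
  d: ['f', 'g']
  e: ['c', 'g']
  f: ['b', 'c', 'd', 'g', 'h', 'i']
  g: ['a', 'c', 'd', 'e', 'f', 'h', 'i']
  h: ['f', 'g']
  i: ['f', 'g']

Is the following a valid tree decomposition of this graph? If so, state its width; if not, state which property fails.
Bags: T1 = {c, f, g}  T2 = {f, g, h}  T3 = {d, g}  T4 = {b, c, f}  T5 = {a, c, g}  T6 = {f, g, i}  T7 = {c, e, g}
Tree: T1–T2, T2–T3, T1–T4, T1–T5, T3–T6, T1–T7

No — edge (f,d) lies in no bag.

A tree decomposition must satisfy three properties: every vertex lies in some bag; for every edge, both endpoints lie together in some bag; and for every vertex, the bags containing it form a connected subtree. Here edge (f,d) lies in no bag, so the decomposition is invalid.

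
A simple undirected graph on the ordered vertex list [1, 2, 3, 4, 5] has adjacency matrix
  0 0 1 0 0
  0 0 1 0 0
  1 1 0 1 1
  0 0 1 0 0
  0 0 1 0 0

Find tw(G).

A width-1 tree decomposition is:
Bags: B1 = {3, 5}  B2 = {2, 3}  B3 = {1, 3}  B4 = {3, 4}
Tree: B1–B2, B2–B3, B1–B4
Every bag has size at most 2, so the width is 2 − 1 = 1 and tw(G) ≤ 1. Any graph with an edge has treewidth ≥ 1, and G has the edge 5–3. Hence tw(G) = 1 exactly.

1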